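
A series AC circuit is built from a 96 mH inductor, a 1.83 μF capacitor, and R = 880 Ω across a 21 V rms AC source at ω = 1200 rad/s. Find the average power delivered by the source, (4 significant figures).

436.0 mW

X_L = ωL = 115.2 Ω
X_C = 1/(ωC) = 455.4 Ω
Net reactance X = X_L − X_C = -340.2 Ω
Z = 880.0 − j340.2 Ω
|Z| = √(880.0² + 340.2²) = 943.5 Ω
∠Z = arctan(-340.2/880.0) = -21.13°
I = V/|Z| = 22.26 mA
P = VI cos φ = 21 × 0.02226 × cos(-21.13°) = 436.0 mW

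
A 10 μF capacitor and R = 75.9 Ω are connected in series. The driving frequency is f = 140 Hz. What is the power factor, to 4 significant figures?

ω = 2πf = 879.6 rad/s
X_C = 1/(ωC) = 113.7 Ω
Z = 75.90 − j113.7 Ω
|Z| = √(75.90² + 113.7²) = 136.7 Ω
∠Z = arctan(-113.7/75.90) = -56.27°
cos φ = cos(-56.27°) = 0.5553

0.5553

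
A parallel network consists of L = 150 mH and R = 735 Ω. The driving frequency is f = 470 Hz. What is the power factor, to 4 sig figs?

ω = 2πf = 2953 rad/s
X_L = ωL = 443.0 Ω
Parallel: admittances add. Y = 1/R + 1/(jωL)
Y = (0.001361 − j0.002258) S
|Y| = 0.002636 S → |Z| = 1/|Y| = 379.4 Ω, ∠Z = −∠Y = 58.92°
cos φ = cos(58.92°) = 0.5162

0.5162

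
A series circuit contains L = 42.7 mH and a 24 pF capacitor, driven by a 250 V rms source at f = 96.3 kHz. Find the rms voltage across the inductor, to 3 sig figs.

150 V

ω = 2πf = 605100 rad/s
X_L = ωL = 25800 Ω
X_C = 1/(ωC) = 68900 Ω
Net reactance X = X_L − X_C = -43000 Ω
Z = − j43000 Ω
|Z| = √(0² + 43000²) = 43000 Ω
I = V/|Z| = 5.81 mA
V_L = I·|Z_L| = 0.00581 × 25800 = 150 V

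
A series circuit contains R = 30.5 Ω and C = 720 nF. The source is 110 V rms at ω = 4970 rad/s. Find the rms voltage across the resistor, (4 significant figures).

X_C = 1/(ωC) = 279.5 Ω
Z = 30.50 − j279.5 Ω
|Z| = √(30.50² + 279.5²) = 281.1 Ω
I = V/|Z| = 391.3 mA
V_R = I·|Z_R| = 0.3913 × 30.50 = 11.93 V

11.93 V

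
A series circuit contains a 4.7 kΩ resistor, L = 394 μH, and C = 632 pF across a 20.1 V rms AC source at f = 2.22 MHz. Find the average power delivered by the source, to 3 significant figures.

ω = 2πf = 1.395e+07 rad/s
X_L = ωL = 5500 Ω
X_C = 1/(ωC) = 113 Ω
Net reactance X = X_L − X_C = 5380 Ω
Z = 4700 + j5380 Ω
|Z| = √(4700² + 5380²) = 7150 Ω
∠Z = arctan(5380/4700) = 48.9°
I = V/|Z| = 2.81 mA
P = VI cos φ = 20.1 × 0.00281 × cos(48.9°) = 37.2 mW

37.2 mW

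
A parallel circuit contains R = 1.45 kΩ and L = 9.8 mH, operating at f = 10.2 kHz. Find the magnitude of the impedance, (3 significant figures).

576 Ω

ω = 2πf = 64090 rad/s
X_L = ωL = 628 Ω
Parallel: admittances add. Y = 1/R + 1/(jωL)
Y = (0.000690 − j0.00159) S
|Y| = 0.00174 S → |Z| = 1/|Y| = 576 Ω, ∠Z = −∠Y = 66.6°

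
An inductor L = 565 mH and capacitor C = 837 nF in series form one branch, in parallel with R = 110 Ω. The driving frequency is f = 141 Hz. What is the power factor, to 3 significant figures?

ω = 2πf = 885.9 rad/s
X_L = ωL = 501 Ω
X_C = 1/(ωC) = 1350 Ω
Branch 1: Z₁ = R = 110 Ω
Branch 2 (series LC): Z₂ = j(X_L − X_C) = −j848 Ω
Parallel: Z = Z₁Z₂/(Z₁+Z₂), |Z| = 109 Ω, ∠Z = -7.39°
cos φ = cos(-7.39°) = 0.992

0.992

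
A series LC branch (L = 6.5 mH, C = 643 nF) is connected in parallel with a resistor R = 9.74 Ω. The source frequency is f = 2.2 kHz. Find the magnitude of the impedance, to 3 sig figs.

ω = 2πf = 13820 rad/s
X_L = ωL = 89.8 Ω
X_C = 1/(ωC) = 113 Ω
Branch 1: Z₁ = R = 9.74 Ω
Branch 2 (series LC): Z₂ = j(X_L − X_C) = −j22.7 Ω
Parallel: Z = Z₁Z₂/(Z₁+Z₂), |Z| = 8.95 Ω, ∠Z = -23.3°

8.95 Ω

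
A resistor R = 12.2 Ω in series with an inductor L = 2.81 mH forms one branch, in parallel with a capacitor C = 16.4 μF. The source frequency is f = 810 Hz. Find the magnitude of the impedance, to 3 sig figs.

ω = 2πf = 5089 rad/s
X_L = ωL = 14.3 Ω
X_C = 1/(ωC) = 12.0 Ω
Branch 1 (R+jX_L): Z₁ = 12.2 + j14.3 Ω, |Z₁| = 18.8 Ω
Branch 2 (−jX_C): Z₂ = −j12.0 Ω
Parallel: Z = Z₁Z₂/(Z₁+Z₂), |Z| = 18.1 Ω, ∠Z = -51.2°

18.1 Ω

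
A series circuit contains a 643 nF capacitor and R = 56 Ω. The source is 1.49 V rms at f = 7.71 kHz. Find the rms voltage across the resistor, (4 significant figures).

ω = 2πf = 48440 rad/s
X_C = 1/(ωC) = 32.10 Ω
Z = 56.00 − j32.10 Ω
|Z| = √(56.00² + 32.10²) = 64.55 Ω
I = V/|Z| = 23.08 mA
V_R = I·|Z_R| = 0.02308 × 56.00 = 1.293 V

1.293 V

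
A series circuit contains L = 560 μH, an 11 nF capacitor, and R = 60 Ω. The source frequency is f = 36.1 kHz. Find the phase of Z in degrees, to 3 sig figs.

-77.6°

ω = 2πf = 226800 rad/s
X_L = ωL = 127 Ω
X_C = 1/(ωC) = 401 Ω
Net reactance X = X_L − X_C = -274 Ω
Z = 60.0 − j274 Ω
|Z| = √(60.0² + 274²) = 280 Ω
∠Z = arctan(-274/60.0) = -77.6°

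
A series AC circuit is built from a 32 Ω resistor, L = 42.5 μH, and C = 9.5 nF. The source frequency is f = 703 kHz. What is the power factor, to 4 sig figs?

ω = 2πf = 4.417e+06 rad/s
X_L = ωL = 187.7 Ω
X_C = 1/(ωC) = 23.83 Ω
Net reactance X = X_L − X_C = 163.9 Ω
Z = 32.00 + j163.9 Ω
|Z| = √(32.00² + 163.9²) = 167.0 Ω
∠Z = arctan(163.9/32.00) = 78.95°
cos φ = cos(78.95°) = 0.1916

0.1916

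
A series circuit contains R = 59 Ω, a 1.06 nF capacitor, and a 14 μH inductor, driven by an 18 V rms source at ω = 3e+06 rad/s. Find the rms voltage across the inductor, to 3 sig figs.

X_L = ωL = 42.0 Ω
X_C = 1/(ωC) = 314 Ω
Net reactance X = X_L − X_C = -272 Ω
Z = 59.0 − j272 Ω
|Z| = √(59.0² + 272²) = 279 Ω
I = V/|Z| = 64.6 mA
V_L = I·|Z_L| = 0.0646 × 42.0 = 2.71 V

2.71 V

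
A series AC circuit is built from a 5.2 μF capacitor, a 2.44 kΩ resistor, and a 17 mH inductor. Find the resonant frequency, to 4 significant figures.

535.3 Hz

ω₀ = 1/√(LC) = 1/√(0.017 × 5.2e-06) = 3363 rad/s
f₀ = ω₀/(2π) = 535.3 Hz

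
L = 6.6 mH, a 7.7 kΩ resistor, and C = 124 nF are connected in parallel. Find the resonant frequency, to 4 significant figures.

5.563 kHz

ω₀ = 1/√(LC) = 1/√(0.0066 × 1.24e-07) = 34960 rad/s
f₀ = ω₀/(2π) = 5.563 kHz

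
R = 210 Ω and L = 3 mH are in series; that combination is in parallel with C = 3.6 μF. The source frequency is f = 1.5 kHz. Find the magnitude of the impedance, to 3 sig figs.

29.7 Ω

ω = 2πf = 9425 rad/s
X_L = ωL = 28.3 Ω
X_C = 1/(ωC) = 29.5 Ω
Branch 1 (R+jX_L): Z₁ = 210 + j28.3 Ω, |Z₁| = 212 Ω
Branch 2 (−jX_C): Z₂ = −j29.5 Ω
Parallel: Z = Z₁Z₂/(Z₁+Z₂), |Z| = 29.7 Ω, ∠Z = -82.0°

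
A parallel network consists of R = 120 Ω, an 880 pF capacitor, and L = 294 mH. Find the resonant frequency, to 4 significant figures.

9.895 kHz

ω₀ = 1/√(LC) = 1/√(0.294 × 8.8e-10) = 62170 rad/s
f₀ = ω₀/(2π) = 9.895 kHz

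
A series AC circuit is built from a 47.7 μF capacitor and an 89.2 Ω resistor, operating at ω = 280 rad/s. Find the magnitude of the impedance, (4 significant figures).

X_C = 1/(ωC) = 74.87 Ω
Z = 89.20 − j74.87 Ω
|Z| = √(89.20² + 74.87²) = 116.5 Ω

116.5 Ω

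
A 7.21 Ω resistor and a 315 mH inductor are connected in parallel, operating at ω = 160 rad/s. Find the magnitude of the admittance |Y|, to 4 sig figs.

140.1 mS

X_L = ωL = 50.40 Ω
Parallel: admittances add. Y = 1/R + 1/(jωL)
Y = (0.1387 − j0.01984) S
|Y| = 0.1401 S → |Z| = 1/|Y| = 7.137 Ω, ∠Z = −∠Y = 8.141°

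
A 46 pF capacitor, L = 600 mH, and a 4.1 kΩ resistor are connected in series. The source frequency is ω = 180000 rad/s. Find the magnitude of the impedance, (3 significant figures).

X_L = ωL = 108000 Ω
X_C = 1/(ωC) = 121000 Ω
Net reactance X = X_L − X_C = -12800 Ω
Z = 4100 − j12800 Ω
|Z| = √(4100² + 12800²) = 13400 Ω

13400 Ω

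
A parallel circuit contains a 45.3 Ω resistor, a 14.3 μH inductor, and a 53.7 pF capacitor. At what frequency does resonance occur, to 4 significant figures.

5.743 MHz

ω₀ = 1/√(LC) = 1/√(1.43e-05 × 5.37e-11) = 3.609e+07 rad/s
f₀ = ω₀/(2π) = 5.743 MHz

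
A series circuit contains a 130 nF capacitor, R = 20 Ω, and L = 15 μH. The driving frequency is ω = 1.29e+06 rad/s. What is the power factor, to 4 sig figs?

0.8310

X_L = ωL = 19.35 Ω
X_C = 1/(ωC) = 5.963 Ω
Net reactance X = X_L − X_C = 13.39 Ω
Z = 20.00 + j13.39 Ω
|Z| = √(20.00² + 13.39²) = 24.07 Ω
∠Z = arctan(13.39/20.00) = 33.80°
cos φ = cos(33.80°) = 0.8310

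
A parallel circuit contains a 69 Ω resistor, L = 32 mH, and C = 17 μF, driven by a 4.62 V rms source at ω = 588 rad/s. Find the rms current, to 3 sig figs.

X_L = ωL = 18.8 Ω
X_C = 1/(ωC) = 100 Ω
Parallel: admittances add. Y = 1/R + 1/(jωL) + jωC
Y = (0.0145 − j0.0432) S
|Y| = 0.0455 S → |Z| = 1/|Y| = 22.0 Ω, ∠Z = −∠Y = 71.4°
I = V/|Z| = 4.62/22.0 = 210 mA

210 mA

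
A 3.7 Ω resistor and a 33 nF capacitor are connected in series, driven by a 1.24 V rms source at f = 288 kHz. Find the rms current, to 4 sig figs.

ω = 2πf = 1.81e+06 rad/s
X_C = 1/(ωC) = 16.75 Ω
Z = 3.700 − j16.75 Ω
|Z| = √(3.700² + 16.75²) = 17.15 Ω
I = V/|Z| = 1.24/17.15 = 72.30 mA

72.30 mA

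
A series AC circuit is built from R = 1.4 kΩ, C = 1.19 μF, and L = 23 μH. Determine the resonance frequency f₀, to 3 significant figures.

30.4 kHz

ω₀ = 1/√(LC) = 1/√(2.3e-05 × 1.19e-06) = 191100 rad/s
f₀ = ω₀/(2π) = 30.4 kHz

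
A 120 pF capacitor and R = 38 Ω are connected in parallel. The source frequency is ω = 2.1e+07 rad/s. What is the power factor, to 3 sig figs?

0.995

X_C = 1/(ωC) = 397 Ω
Parallel: admittances add. Y = 1/R + jωC
Y = (0.0263 + j0.00252) S
|Y| = 0.0264 S → |Z| = 1/|Y| = 37.8 Ω, ∠Z = −∠Y = -5.47°
cos φ = cos(-5.47°) = 0.995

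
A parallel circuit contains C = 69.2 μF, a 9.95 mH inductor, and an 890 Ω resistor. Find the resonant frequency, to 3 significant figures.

ω₀ = 1/√(LC) = 1/√(0.00995 × 6.92e-05) = 1205 rad/s
f₀ = ω₀/(2π) = 192 Hz

192 Hz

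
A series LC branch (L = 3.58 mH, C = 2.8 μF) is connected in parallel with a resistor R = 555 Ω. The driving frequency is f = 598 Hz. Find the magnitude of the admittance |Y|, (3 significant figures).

ω = 2πf = 3757 rad/s
X_L = ωL = 13.5 Ω
X_C = 1/(ωC) = 95.1 Ω
Branch 1: Z₁ = R = 555 Ω
Branch 2 (series LC): Z₂ = j(X_L − X_C) = −j81.6 Ω
Parallel: Z = Z₁Z₂/(Z₁+Z₂), |Z| = 80.7 Ω, ∠Z = -81.6°
|Y| = 1/|Z| = 12.4 mS

12.4 mS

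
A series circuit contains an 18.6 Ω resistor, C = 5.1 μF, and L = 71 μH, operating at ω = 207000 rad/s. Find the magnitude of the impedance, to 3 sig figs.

X_L = ωL = 14.7 Ω
X_C = 1/(ωC) = 0.947 Ω
Net reactance X = X_L − X_C = 13.7 Ω
Z = 18.6 + j13.7 Ω
|Z| = √(18.6² + 13.7²) = 23.1 Ω

23.1 Ω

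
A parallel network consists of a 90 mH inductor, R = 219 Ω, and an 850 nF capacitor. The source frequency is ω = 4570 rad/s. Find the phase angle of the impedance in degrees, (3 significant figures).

-17.7°

X_L = ωL = 411 Ω
X_C = 1/(ωC) = 257 Ω
Parallel: admittances add. Y = 1/R + 1/(jωL) + jωC
Y = (0.00457 + j0.00145) S
|Y| = 0.00479 S → |Z| = 1/|Y| = 209 Ω, ∠Z = −∠Y = -17.7°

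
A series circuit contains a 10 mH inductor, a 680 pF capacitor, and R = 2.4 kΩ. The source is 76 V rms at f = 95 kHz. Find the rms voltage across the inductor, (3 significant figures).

107 V

ω = 2πf = 596900 rad/s
X_L = ωL = 5970 Ω
X_C = 1/(ωC) = 2460 Ω
Net reactance X = X_L − X_C = 3510 Ω
Z = 2400 + j3510 Ω
|Z| = √(2400² + 3510²) = 4250 Ω
I = V/|Z| = 17.9 mA
V_L = I·|Z_L| = 0.0179 × 5970 = 107 V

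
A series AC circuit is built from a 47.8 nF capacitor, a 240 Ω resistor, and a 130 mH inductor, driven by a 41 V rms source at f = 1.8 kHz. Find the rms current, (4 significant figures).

ω = 2πf = 11310 rad/s
X_L = ωL = 1470 Ω
X_C = 1/(ωC) = 1850 Ω
Net reactance X = X_L − X_C = -379.5 Ω
Z = 240.0 − j379.5 Ω
|Z| = √(240.0² + 379.5²) = 449.0 Ω
I = V/|Z| = 41/449.0 = 91.31 mA

91.31 mA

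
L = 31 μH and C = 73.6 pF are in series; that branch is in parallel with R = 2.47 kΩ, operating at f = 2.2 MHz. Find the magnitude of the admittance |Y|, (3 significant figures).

ω = 2πf = 1.382e+07 rad/s
X_L = ωL = 429 Ω
X_C = 1/(ωC) = 983 Ω
Branch 1: Z₁ = R = 2470 Ω
Branch 2 (series LC): Z₂ = j(X_L − X_C) = −j554 Ω
Parallel: Z = Z₁Z₂/(Z₁+Z₂), |Z| = 541 Ω, ∠Z = -77.3°
|Y| = 1/|Z| = 1.85 mS

1.85 mS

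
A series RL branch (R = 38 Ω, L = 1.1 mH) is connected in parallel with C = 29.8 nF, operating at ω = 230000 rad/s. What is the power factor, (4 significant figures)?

0.1907

X_L = ωL = 253.0 Ω
X_C = 1/(ωC) = 145.9 Ω
Branch 1 (R+jX_L): Z₁ = 38.00 + j253.0 Ω, |Z₁| = 255.8 Ω
Branch 2 (−jX_C): Z₂ = −j145.9 Ω
Parallel: Z = Z₁Z₂/(Z₁+Z₂), |Z| = 328.5 Ω, ∠Z = -79.01°
cos φ = cos(-79.01°) = 0.1907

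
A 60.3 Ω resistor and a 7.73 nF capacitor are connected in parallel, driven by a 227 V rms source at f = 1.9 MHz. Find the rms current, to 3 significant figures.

ω = 2πf = 1.194e+07 rad/s
X_C = 1/(ωC) = 10.8 Ω
Parallel: admittances add. Y = 1/R + jωC
Y = (0.0166 + j0.0923) S
|Y| = 0.0938 S → |Z| = 1/|Y| = 10.7 Ω, ∠Z = −∠Y = -79.8°
I = V/|Z| = 227/10.7 = 21.3 A

21.3 A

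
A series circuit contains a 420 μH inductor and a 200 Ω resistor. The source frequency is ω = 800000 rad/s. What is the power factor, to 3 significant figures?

X_L = ωL = 336 Ω
Z = 200 + j336 Ω
|Z| = √(200² + 336²) = 391 Ω
∠Z = arctan(336/200) = 59.2°
cos φ = cos(59.2°) = 0.511

0.511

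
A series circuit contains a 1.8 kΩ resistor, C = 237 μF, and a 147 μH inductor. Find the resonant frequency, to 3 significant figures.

ω₀ = 1/√(LC) = 1/√(0.000147 × 0.000237) = 5358 rad/s
f₀ = ω₀/(2π) = 853 Hz

853 Hz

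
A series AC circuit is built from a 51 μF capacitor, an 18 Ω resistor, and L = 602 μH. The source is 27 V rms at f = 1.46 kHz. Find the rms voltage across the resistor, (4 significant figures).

ω = 2πf = 9173 rad/s
X_L = ωL = 5.522 Ω
X_C = 1/(ωC) = 2.137 Ω
Net reactance X = X_L − X_C = 3.385 Ω
Z = 18.00 + j3.385 Ω
|Z| = √(18.00² + 3.385²) = 18.32 Ω
I = V/|Z| = 1.474 A
V_R = I·|Z_R| = 1.474 × 18.00 = 26.53 V

26.53 V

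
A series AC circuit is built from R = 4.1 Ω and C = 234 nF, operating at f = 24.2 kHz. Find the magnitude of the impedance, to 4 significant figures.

ω = 2πf = 152100 rad/s
X_C = 1/(ωC) = 28.11 Ω
Z = 4.100 − j28.11 Ω
|Z| = √(4.100² + 28.11²) = 28.40 Ω

28.40 Ω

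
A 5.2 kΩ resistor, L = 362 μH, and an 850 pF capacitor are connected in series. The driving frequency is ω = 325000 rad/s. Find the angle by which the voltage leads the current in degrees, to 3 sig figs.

X_L = ωL = 118 Ω
X_C = 1/(ωC) = 3620 Ω
Net reactance X = X_L − X_C = -3500 Ω
Z = 5200 − j3500 Ω
|Z| = √(5200² + 3500²) = 6270 Ω
∠Z = arctan(-3500/5200) = -34.0°

-34.0°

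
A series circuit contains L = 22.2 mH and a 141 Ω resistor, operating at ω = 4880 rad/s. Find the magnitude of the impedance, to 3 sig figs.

178 Ω

X_L = ωL = 108 Ω
Z = 141 + j108 Ω
|Z| = √(141² + 108²) = 178 Ω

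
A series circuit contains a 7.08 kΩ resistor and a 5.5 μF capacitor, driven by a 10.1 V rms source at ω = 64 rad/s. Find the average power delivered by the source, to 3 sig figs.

12.4 mW

X_C = 1/(ωC) = 2840 Ω
Z = 7080 − j2840 Ω
|Z| = √(7080² + 2840²) = 7630 Ω
∠Z = arctan(-2840/7080) = -21.9°
I = V/|Z| = 1.32 mA
P = VI cos φ = 10.1 × 0.00132 × cos(-21.9°) = 12.4 mW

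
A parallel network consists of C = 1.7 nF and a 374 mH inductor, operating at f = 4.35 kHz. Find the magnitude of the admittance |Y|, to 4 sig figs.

ω = 2πf = 27330 rad/s
X_L = ωL = 10220 Ω
X_C = 1/(ωC) = 21520 Ω
Parallel: admittances add. Y = 1/(jωL) + jωC
Y = (0 − j5.136e-05) S
|Y| = 5.136e-05 S → |Z| = 1/|Y| = 19470 Ω, ∠Z = −∠Y = 90.00°

51.36 μS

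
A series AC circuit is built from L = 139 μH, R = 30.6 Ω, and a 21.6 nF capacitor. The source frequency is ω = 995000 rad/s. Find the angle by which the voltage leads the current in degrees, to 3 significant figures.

X_L = ωL = 138 Ω
X_C = 1/(ωC) = 46.5 Ω
Net reactance X = X_L − X_C = 91.8 Ω
Z = 30.6 + j91.8 Ω
|Z| = √(30.6² + 91.8²) = 96.7 Ω
∠Z = arctan(91.8/30.6) = 71.6°

71.6°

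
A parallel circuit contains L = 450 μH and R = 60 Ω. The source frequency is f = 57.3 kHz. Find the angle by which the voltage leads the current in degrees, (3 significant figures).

20.3°

ω = 2πf = 360000 rad/s
X_L = ωL = 162 Ω
Parallel: admittances add. Y = 1/R + 1/(jωL)
Y = (0.0167 − j0.00617) S
|Y| = 0.0178 S → |Z| = 1/|Y| = 56.3 Ω, ∠Z = −∠Y = 20.3°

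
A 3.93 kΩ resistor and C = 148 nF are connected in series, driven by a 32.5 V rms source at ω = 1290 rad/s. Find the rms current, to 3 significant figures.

4.96 mA

X_C = 1/(ωC) = 5240 Ω
Z = 3930 − j5240 Ω
|Z| = √(3930² + 5240²) = 6550 Ω
I = V/|Z| = 32.5/6550 = 4.96 mA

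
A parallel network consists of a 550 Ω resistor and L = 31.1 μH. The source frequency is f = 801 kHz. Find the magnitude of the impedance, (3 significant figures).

ω = 2πf = 5.033e+06 rad/s
X_L = ωL = 157 Ω
Parallel: admittances add. Y = 1/R + 1/(jωL)
Y = (0.00182 − j0.00639) S
|Y| = 0.00664 S → |Z| = 1/|Y| = 151 Ω, ∠Z = −∠Y = 74.1°

151 Ω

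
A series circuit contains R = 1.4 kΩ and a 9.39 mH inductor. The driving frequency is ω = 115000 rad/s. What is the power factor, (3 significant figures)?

0.792

X_L = ωL = 1080 Ω
Z = 1400 + j1080 Ω
|Z| = √(1400² + 1080²) = 1770 Ω
∠Z = arctan(1080/1400) = 37.6°
cos φ = cos(37.6°) = 0.792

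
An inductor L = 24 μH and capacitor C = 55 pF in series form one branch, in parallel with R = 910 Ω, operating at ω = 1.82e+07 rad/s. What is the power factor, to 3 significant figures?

X_L = ωL = 437 Ω
X_C = 1/(ωC) = 999 Ω
Branch 1: Z₁ = R = 910 Ω
Branch 2 (series LC): Z₂ = j(X_L − X_C) = −j562 Ω
Parallel: Z = Z₁Z₂/(Z₁+Z₂), |Z| = 478 Ω, ∠Z = -58.3°
cos φ = cos(-58.3°) = 0.526

0.526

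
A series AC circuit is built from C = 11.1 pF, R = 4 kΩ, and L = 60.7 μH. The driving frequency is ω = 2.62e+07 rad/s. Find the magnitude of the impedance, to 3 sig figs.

4410 Ω

X_L = ωL = 1590 Ω
X_C = 1/(ωC) = 3440 Ω
Net reactance X = X_L − X_C = -1850 Ω
Z = 4000 − j1850 Ω
|Z| = √(4000² + 1850²) = 4410 Ω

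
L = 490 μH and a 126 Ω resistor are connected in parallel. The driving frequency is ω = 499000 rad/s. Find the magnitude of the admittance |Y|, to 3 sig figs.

8.93 mS

X_L = ωL = 245 Ω
Parallel: admittances add. Y = 1/R + 1/(jωL)
Y = (0.00794 − j0.00409) S
|Y| = 0.00893 S → |Z| = 1/|Y| = 112 Ω, ∠Z = −∠Y = 27.3°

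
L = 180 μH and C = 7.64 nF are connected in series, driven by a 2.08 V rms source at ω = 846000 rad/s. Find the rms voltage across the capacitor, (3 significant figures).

X_L = ωL = 152 Ω
X_C = 1/(ωC) = 155 Ω
Net reactance X = X_L − X_C = -2.44 Ω
Z = − j2.44 Ω
|Z| = √(0² + 2.44²) = 2.44 Ω
I = V/|Z| = 854 mA
V_C = I·|Z_C| = 0.854 × 155 = 132 V

132 V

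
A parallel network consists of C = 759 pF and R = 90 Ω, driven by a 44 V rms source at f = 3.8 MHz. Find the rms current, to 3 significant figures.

ω = 2πf = 2.388e+07 rad/s
X_C = 1/(ωC) = 55.2 Ω
Parallel: admittances add. Y = 1/R + jωC
Y = (0.0111 + j0.0181) S
|Y| = 0.0213 S → |Z| = 1/|Y| = 47.0 Ω, ∠Z = −∠Y = -58.5°
I = V/|Z| = 44/47.0 = 935 mA

935 mA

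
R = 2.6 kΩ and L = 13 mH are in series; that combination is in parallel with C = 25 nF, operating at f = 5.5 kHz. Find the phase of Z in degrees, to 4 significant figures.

ω = 2πf = 34560 rad/s
X_L = ωL = 449.2 Ω
X_C = 1/(ωC) = 1157 Ω
Branch 1 (R+jX_L): Z₁ = 2600 + j449.2 Ω, |Z₁| = 2639 Ω
Branch 2 (−jX_C): Z₂ = −j1157 Ω
Parallel: Z = Z₁Z₂/(Z₁+Z₂), |Z| = 1133 Ω, ∠Z = -64.96°

-64.96°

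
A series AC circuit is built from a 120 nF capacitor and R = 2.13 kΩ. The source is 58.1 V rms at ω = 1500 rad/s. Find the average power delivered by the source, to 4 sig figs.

X_C = 1/(ωC) = 5556 Ω
Z = 2130 − j5556 Ω
|Z| = √(2130² + 5556²) = 5950 Ω
∠Z = arctan(-5556/2130) = -69.02°
I = V/|Z| = 9.765 mA
P = VI cos φ = 58.1 × 0.009765 × cos(-69.02°) = 203.1 mW

203.1 mW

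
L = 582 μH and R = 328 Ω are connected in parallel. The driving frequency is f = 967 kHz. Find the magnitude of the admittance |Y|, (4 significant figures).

3.062 mS

ω = 2πf = 6.076e+06 rad/s
X_L = ωL = 3536 Ω
Parallel: admittances add. Y = 1/R + 1/(jωL)
Y = (0.003049 − j0.0002828) S
|Y| = 0.003062 S → |Z| = 1/|Y| = 326.6 Ω, ∠Z = −∠Y = 5.299°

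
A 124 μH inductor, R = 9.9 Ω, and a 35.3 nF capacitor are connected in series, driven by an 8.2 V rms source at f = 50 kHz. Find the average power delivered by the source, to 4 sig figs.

244.6 mW

ω = 2πf = 314200 rad/s
X_L = ωL = 38.96 Ω
X_C = 1/(ωC) = 90.17 Ω
Net reactance X = X_L − X_C = -51.22 Ω
Z = 9.900 − j51.22 Ω
|Z| = √(9.900² + 51.22²) = 52.17 Ω
∠Z = arctan(-51.22/9.900) = -79.06°
I = V/|Z| = 157.2 mA
P = VI cos φ = 8.2 × 0.1572 × cos(-79.06°) = 244.6 mW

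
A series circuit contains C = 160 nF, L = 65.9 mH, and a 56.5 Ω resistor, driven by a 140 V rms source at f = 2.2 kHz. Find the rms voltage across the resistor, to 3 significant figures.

ω = 2πf = 13820 rad/s
X_L = ωL = 911 Ω
X_C = 1/(ωC) = 452 Ω
Net reactance X = X_L − X_C = 459 Ω
Z = 56.5 + j459 Ω
|Z| = √(56.5² + 459²) = 462 Ω
I = V/|Z| = 303 mA
V_R = I·|Z_R| = 0.303 × 56.5 = 17.1 V

17.1 V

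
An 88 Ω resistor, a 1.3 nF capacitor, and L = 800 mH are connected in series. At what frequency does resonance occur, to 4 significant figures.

ω₀ = 1/√(LC) = 1/√(0.8 × 1.3e-09) = 31010 rad/s
f₀ = ω₀/(2π) = 4.935 kHz

4.935 kHz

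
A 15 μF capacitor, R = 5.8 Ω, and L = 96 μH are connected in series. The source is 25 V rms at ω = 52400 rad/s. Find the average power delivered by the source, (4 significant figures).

75.89 W

X_L = ωL = 5.030 Ω
X_C = 1/(ωC) = 1.272 Ω
Net reactance X = X_L − X_C = 3.758 Ω
Z = 5.800 + j3.758 Ω
|Z| = √(5.800² + 3.758²) = 6.911 Ω
∠Z = arctan(3.758/5.800) = 32.94°
I = V/|Z| = 3.617 A
P = VI cos φ = 25 × 3.617 × cos(32.94°) = 75.89 W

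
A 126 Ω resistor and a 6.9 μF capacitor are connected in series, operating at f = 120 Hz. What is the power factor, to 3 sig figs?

0.548

ω = 2πf = 754.0 rad/s
X_C = 1/(ωC) = 192 Ω
Z = 126 − j192 Ω
|Z| = √(126² + 192²) = 230 Ω
∠Z = arctan(-192/126) = -56.8°
cos φ = cos(-56.8°) = 0.548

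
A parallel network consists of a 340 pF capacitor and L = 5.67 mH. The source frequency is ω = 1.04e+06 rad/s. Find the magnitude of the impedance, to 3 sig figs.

5430 Ω

X_L = ωL = 5900 Ω
X_C = 1/(ωC) = 2830 Ω
Parallel: admittances add. Y = 1/(jωL) + jωC
Y = (0 + j0.000184) S
|Y| = 0.000184 S → |Z| = 1/|Y| = 5430 Ω, ∠Z = −∠Y = -90.0°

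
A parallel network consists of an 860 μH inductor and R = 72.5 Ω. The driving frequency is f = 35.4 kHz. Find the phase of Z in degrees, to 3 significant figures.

20.8°

ω = 2πf = 222400 rad/s
X_L = ωL = 191 Ω
Parallel: admittances add. Y = 1/R + 1/(jωL)
Y = (0.0138 − j0.00523) S
|Y| = 0.0148 S → |Z| = 1/|Y| = 67.8 Ω, ∠Z = −∠Y = 20.8°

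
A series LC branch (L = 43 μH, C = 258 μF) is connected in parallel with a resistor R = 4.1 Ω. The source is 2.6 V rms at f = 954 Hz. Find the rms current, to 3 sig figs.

ω = 2πf = 5994 rad/s
X_L = ωL = 0.258 Ω
X_C = 1/(ωC) = 0.647 Ω
Branch 1: Z₁ = R = 4.10 Ω
Branch 2 (series LC): Z₂ = j(X_L − X_C) = −j0.389 Ω
Parallel: Z = Z₁Z₂/(Z₁+Z₂), |Z| = 0.387 Ω, ∠Z = -84.6°
I = V/|Z| = 2.6/0.387 = 6.72 A

6.72 A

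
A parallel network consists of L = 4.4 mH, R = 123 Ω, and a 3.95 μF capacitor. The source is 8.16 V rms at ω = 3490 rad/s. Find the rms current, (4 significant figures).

424.1 mA

X_L = ωL = 15.36 Ω
X_C = 1/(ωC) = 72.54 Ω
Parallel: admittances add. Y = 1/R + 1/(jωL) + jωC
Y = (0.008130 − j0.05134) S
|Y| = 0.05198 S → |Z| = 1/|Y| = 19.24 Ω, ∠Z = −∠Y = 81.00°
I = V/|Z| = 8.16/19.24 = 424.1 mA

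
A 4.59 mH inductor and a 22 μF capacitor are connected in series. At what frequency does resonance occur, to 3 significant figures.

ω₀ = 1/√(LC) = 1/√(0.00459 × 2.2e-05) = 3147 rad/s
f₀ = ω₀/(2π) = 501 Hz

501 Hz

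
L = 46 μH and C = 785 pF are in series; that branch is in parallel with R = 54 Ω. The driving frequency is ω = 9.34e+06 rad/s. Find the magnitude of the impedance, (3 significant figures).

X_L = ωL = 430 Ω
X_C = 1/(ωC) = 136 Ω
Branch 1: Z₁ = R = 54.0 Ω
Branch 2 (series LC): Z₂ = j(X_L − X_C) = j293 Ω
Parallel: Z = Z₁Z₂/(Z₁+Z₂), |Z| = 53.1 Ω, ∠Z = 10.4°

53.1 Ω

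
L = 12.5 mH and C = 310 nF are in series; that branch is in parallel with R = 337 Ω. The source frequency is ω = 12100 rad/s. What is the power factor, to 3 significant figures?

X_L = ωL = 151 Ω
X_C = 1/(ωC) = 267 Ω
Branch 1: Z₁ = R = 337 Ω
Branch 2 (series LC): Z₂ = j(X_L − X_C) = −j115 Ω
Parallel: Z = Z₁Z₂/(Z₁+Z₂), |Z| = 109 Ω, ∠Z = -71.1°
cos φ = cos(-71.1°) = 0.324

0.324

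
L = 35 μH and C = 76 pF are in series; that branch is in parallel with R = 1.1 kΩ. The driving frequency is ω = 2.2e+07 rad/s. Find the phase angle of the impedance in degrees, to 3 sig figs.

81.1°

X_L = ωL = 770 Ω
X_C = 1/(ωC) = 598 Ω
Branch 1: Z₁ = R = 1100 Ω
Branch 2 (series LC): Z₂ = j(X_L − X_C) = j172 Ω
Parallel: Z = Z₁Z₂/(Z₁+Z₂), |Z| = 170 Ω, ∠Z = 81.1°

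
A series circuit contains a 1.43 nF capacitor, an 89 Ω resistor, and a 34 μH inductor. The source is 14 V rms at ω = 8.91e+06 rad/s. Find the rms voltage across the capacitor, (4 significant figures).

4.551 V

X_L = ωL = 302.9 Ω
X_C = 1/(ωC) = 78.48 Ω
Net reactance X = X_L − X_C = 224.5 Ω
Z = 89.00 + j224.5 Ω
|Z| = √(89.00² + 224.5²) = 241.5 Ω
I = V/|Z| = 57.98 mA
V_C = I·|Z_C| = 0.05798 × 78.48 = 4.551 V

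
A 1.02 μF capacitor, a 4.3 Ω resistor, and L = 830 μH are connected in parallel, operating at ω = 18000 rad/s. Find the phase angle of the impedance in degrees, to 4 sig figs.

X_L = ωL = 14.94 Ω
X_C = 1/(ωC) = 54.47 Ω
Parallel: admittances add. Y = 1/R + 1/(jωL) + jωC
Y = (0.2326 − j0.04857) S
|Y| = 0.2376 S → |Z| = 1/|Y| = 4.209 Ω, ∠Z = −∠Y = 11.80°

11.80°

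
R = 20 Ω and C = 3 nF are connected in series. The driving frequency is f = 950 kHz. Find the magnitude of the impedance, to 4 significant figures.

ω = 2πf = 5.969e+06 rad/s
X_C = 1/(ωC) = 55.84 Ω
Z = 20.00 − j55.84 Ω
|Z| = √(20.00² + 55.84²) = 59.32 Ω

59.32 Ω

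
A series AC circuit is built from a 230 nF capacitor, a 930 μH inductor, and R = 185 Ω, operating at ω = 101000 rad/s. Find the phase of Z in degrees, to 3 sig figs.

15.4°

X_L = ωL = 93.9 Ω
X_C = 1/(ωC) = 43.0 Ω
Net reactance X = X_L − X_C = 50.9 Ω
Z = 185 + j50.9 Ω
|Z| = √(185² + 50.9²) = 192 Ω
∠Z = arctan(50.9/185) = 15.4°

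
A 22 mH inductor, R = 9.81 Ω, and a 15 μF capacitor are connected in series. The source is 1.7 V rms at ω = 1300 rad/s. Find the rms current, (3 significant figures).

68.8 mA

X_L = ωL = 28.6 Ω
X_C = 1/(ωC) = 51.3 Ω
Net reactance X = X_L − X_C = -22.7 Ω
Z = 9.81 − j22.7 Ω
|Z| = √(9.81² + 22.7²) = 24.7 Ω
I = V/|Z| = 1.7/24.7 = 68.8 mA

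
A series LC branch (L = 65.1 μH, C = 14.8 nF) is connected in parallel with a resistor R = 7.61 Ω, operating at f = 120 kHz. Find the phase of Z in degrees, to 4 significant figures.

ω = 2πf = 754000 rad/s
X_L = ωL = 49.08 Ω
X_C = 1/(ωC) = 89.61 Ω
Branch 1: Z₁ = R = 7.610 Ω
Branch 2 (series LC): Z₂ = j(X_L − X_C) = −j40.53 Ω
Parallel: Z = Z₁Z₂/(Z₁+Z₂), |Z| = 7.479 Ω, ∠Z = -10.63°

-10.63°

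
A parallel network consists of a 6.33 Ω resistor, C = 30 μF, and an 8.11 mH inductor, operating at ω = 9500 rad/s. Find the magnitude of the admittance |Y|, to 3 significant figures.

X_L = ωL = 77.0 Ω
X_C = 1/(ωC) = 3.51 Ω
Parallel: admittances add. Y = 1/R + 1/(jωL) + jωC
Y = (0.158 + j0.272) S
|Y| = 0.315 S → |Z| = 1/|Y| = 3.18 Ω, ∠Z = −∠Y = -59.9°

315 mS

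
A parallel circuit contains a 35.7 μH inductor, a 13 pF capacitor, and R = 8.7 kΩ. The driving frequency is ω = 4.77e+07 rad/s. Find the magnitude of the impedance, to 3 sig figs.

8360 Ω

X_L = ωL = 1700 Ω
X_C = 1/(ωC) = 1610 Ω
Parallel: admittances add. Y = 1/R + 1/(jωL) + jωC
Y = (0.000115 + j3.29e-05) S
|Y| = 0.000120 S → |Z| = 1/|Y| = 8360 Ω, ∠Z = −∠Y = -16.0°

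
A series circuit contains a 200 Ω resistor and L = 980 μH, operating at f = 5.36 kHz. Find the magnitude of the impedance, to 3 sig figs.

203 Ω

ω = 2πf = 33680 rad/s
X_L = ωL = 33.0 Ω
Z = 200 + j33.0 Ω
|Z| = √(200² + 33.0²) = 203 Ω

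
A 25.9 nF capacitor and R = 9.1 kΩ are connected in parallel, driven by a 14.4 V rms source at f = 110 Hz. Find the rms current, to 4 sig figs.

ω = 2πf = 691.2 rad/s
X_C = 1/(ωC) = 55860 Ω
Parallel: admittances add. Y = 1/R + jωC
Y = (0.0001099 + j1.79e-05) S
|Y| = 0.0001113 S → |Z| = 1/|Y| = 8982 Ω, ∠Z = −∠Y = -9.252°
I = V/|Z| = 14.4/8982 = 1.603 mA

1.603 mA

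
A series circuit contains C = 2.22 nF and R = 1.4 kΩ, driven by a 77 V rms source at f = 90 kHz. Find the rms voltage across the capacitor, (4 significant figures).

ω = 2πf = 565500 rad/s
X_C = 1/(ωC) = 796.6 Ω
Z = 1400 − j796.6 Ω
|Z| = √(1400² + 796.6²) = 1611 Ω
I = V/|Z| = 47.80 mA
V_C = I·|Z_C| = 0.04780 × 796.6 = 38.08 V

38.08 V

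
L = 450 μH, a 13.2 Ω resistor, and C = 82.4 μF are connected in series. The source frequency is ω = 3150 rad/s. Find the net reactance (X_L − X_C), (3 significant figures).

X_L = ωL = 1.42 Ω
X_C = 1/(ωC) = 3.85 Ω
X = 1.42 − 3.85 = -2.44 Ω

-2.44 Ω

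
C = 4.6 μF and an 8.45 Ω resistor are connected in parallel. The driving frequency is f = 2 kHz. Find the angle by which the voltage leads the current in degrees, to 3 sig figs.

-26.0°

ω = 2πf = 12570 rad/s
X_C = 1/(ωC) = 17.3 Ω
Parallel: admittances add. Y = 1/R + jωC
Y = (0.118 + j0.0578) S
|Y| = 0.132 S → |Z| = 1/|Y| = 7.59 Ω, ∠Z = −∠Y = -26.0°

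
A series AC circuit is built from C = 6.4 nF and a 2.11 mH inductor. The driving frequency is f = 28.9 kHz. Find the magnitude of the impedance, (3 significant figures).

477 Ω

ω = 2πf = 181600 rad/s
X_L = ωL = 383 Ω
X_C = 1/(ωC) = 860 Ω
Net reactance X = X_L − X_C = -477 Ω
Z = − j477 Ω
|Z| = √(0² + 477²) = 477 Ω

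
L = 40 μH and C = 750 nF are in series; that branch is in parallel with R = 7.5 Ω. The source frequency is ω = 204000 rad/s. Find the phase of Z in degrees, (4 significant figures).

77.78°

X_L = ωL = 8.160 Ω
X_C = 1/(ωC) = 6.536 Ω
Branch 1: Z₁ = R = 7.500 Ω
Branch 2 (series LC): Z₂ = j(X_L − X_C) = j1.624 Ω
Parallel: Z = Z₁Z₂/(Z₁+Z₂), |Z| = 1.587 Ω, ∠Z = 77.78°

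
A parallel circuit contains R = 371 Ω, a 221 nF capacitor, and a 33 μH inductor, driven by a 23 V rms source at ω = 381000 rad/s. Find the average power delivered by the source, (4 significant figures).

X_L = ωL = 12.57 Ω
X_C = 1/(ωC) = 11.88 Ω
Parallel: admittances add. Y = 1/R + 1/(jωL) + jωC
Y = (0.002695 + j0.004665) S
|Y| = 0.005388 S → |Z| = 1/|Y| = 185.6 Ω, ∠Z = −∠Y = -59.98°
I = V/|Z| = 123.9 mA
P = VI cos φ = 23 × 0.1239 × cos(-59.98°) = 1.426 W

1.426 W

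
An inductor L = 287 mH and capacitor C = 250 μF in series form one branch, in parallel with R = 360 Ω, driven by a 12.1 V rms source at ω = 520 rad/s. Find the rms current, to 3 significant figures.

91.9 mA

X_L = ωL = 149 Ω
X_C = 1/(ωC) = 7.69 Ω
Branch 1: Z₁ = R = 360 Ω
Branch 2 (series LC): Z₂ = j(X_L − X_C) = j142 Ω
Parallel: Z = Z₁Z₂/(Z₁+Z₂), |Z| = 132 Ω, ∠Z = 68.5°
I = V/|Z| = 12.1/132 = 91.9 mA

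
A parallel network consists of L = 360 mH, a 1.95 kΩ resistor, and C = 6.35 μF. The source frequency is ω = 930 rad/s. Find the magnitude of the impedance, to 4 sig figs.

337.5 Ω

X_L = ωL = 334.8 Ω
X_C = 1/(ωC) = 169.3 Ω
Parallel: admittances add. Y = 1/R + 1/(jωL) + jωC
Y = (0.0005128 + j0.002919) S
|Y| = 0.002963 S → |Z| = 1/|Y| = 337.5 Ω, ∠Z = −∠Y = -80.03°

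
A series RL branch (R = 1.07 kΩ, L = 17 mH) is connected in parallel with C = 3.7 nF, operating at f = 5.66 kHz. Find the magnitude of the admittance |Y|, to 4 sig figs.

757.7 μS

ω = 2πf = 35560 rad/s
X_L = ωL = 604.6 Ω
X_C = 1/(ωC) = 7600 Ω
Branch 1 (R+jX_L): Z₁ = 1070 + j604.6 Ω, |Z₁| = 1229 Ω
Branch 2 (−jX_C): Z₂ = −j7600 Ω
Parallel: Z = Z₁Z₂/(Z₁+Z₂), |Z| = 1320 Ω, ∠Z = 20.77°
|Y| = 1/|Z| = 757.7 μS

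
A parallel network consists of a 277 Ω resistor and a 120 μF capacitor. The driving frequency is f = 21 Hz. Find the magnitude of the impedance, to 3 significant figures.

61.6 Ω

ω = 2πf = 131.9 rad/s
X_C = 1/(ωC) = 63.2 Ω
Parallel: admittances add. Y = 1/R + jωC
Y = (0.00361 + j0.0158) S
|Y| = 0.0162 S → |Z| = 1/|Y| = 61.6 Ω, ∠Z = −∠Y = -77.2°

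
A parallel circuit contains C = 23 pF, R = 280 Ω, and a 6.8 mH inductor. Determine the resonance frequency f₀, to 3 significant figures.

402 kHz

ω₀ = 1/√(LC) = 1/√(0.0068 × 2.3e-11) = 2.529e+06 rad/s
f₀ = ω₀/(2π) = 402 kHz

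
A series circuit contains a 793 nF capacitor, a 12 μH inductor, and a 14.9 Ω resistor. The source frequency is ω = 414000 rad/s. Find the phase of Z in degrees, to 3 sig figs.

X_L = ωL = 4.97 Ω
X_C = 1/(ωC) = 3.05 Ω
Net reactance X = X_L − X_C = 1.92 Ω
Z = 14.9 + j1.92 Ω
|Z| = √(14.9² + 1.92²) = 15.0 Ω
∠Z = arctan(1.92/14.9) = 7.35°

7.35°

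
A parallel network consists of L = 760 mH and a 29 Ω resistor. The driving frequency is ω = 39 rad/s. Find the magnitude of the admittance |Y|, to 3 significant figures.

48.2 mS

X_L = ωL = 29.6 Ω
Parallel: admittances add. Y = 1/R + 1/(jωL)
Y = (0.0345 − j0.0337) S
|Y| = 0.0482 S → |Z| = 1/|Y| = 20.7 Ω, ∠Z = −∠Y = 44.4°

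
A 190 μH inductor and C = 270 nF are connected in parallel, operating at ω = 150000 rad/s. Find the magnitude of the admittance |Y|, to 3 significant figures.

X_L = ωL = 28.5 Ω
X_C = 1/(ωC) = 24.7 Ω
Parallel: admittances add. Y = 1/(jωL) + jωC
Y = (0 + j0.00541) S
|Y| = 0.00541 S → |Z| = 1/|Y| = 185 Ω, ∠Z = −∠Y = -90.0°

5.41 mS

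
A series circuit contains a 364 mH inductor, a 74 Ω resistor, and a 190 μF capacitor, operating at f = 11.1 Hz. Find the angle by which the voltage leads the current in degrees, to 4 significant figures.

-34.09°

ω = 2πf = 69.74 rad/s
X_L = ωL = 25.39 Ω
X_C = 1/(ωC) = 75.46 Ω
Net reactance X = X_L − X_C = -50.08 Ω
Z = 74.00 − j50.08 Ω
|Z| = √(74.00² + 50.08²) = 89.35 Ω
∠Z = arctan(-50.08/74.00) = -34.09°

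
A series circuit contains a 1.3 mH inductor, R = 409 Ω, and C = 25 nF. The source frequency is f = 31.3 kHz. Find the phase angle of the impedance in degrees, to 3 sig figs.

7.28°

ω = 2πf = 196700 rad/s
X_L = ωL = 256 Ω
X_C = 1/(ωC) = 203 Ω
Net reactance X = X_L − X_C = 52.3 Ω
Z = 409 + j52.3 Ω
|Z| = √(409² + 52.3²) = 412 Ω
∠Z = arctan(52.3/409) = 7.28°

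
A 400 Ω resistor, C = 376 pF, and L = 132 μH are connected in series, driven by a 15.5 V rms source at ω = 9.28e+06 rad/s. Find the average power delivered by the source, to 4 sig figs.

X_L = ωL = 1225 Ω
X_C = 1/(ωC) = 286.6 Ω
Net reactance X = X_L − X_C = 938.4 Ω
Z = 400.0 + j938.4 Ω
|Z| = √(400.0² + 938.4²) = 1020 Ω
∠Z = arctan(938.4/400.0) = 66.91°
I = V/|Z| = 15.20 mA
P = VI cos φ = 15.5 × 0.01520 × cos(66.91°) = 92.36 mW

92.36 mW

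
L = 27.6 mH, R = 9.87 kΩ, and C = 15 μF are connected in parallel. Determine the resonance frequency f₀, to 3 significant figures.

ω₀ = 1/√(LC) = 1/√(0.0276 × 1.5e-05) = 1554 rad/s
f₀ = ω₀/(2π) = 247 Hz

247 Hz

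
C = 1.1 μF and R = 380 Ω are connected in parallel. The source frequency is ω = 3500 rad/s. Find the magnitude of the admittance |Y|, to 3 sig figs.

4.66 mS

X_C = 1/(ωC) = 260 Ω
Parallel: admittances add. Y = 1/R + jωC
Y = (0.00263 + j0.00385) S
|Y| = 0.00466 S → |Z| = 1/|Y| = 214 Ω, ∠Z = −∠Y = -55.6°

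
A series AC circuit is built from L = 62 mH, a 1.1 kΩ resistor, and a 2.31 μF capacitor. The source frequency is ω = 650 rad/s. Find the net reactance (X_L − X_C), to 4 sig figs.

-625.7 Ω

X_L = ωL = 40.30 Ω
X_C = 1/(ωC) = 666.0 Ω
X = 40.30 − 666.0 = -625.7 Ω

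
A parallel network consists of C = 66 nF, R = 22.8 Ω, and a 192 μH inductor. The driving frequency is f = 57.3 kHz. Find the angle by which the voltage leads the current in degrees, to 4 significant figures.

-11.97°

ω = 2πf = 360000 rad/s
X_L = ωL = 69.13 Ω
X_C = 1/(ωC) = 42.08 Ω
Parallel: admittances add. Y = 1/R + 1/(jωL) + jωC
Y = (0.04386 + j0.009295) S
|Y| = 0.04483 S → |Z| = 1/|Y| = 22.30 Ω, ∠Z = −∠Y = -11.97°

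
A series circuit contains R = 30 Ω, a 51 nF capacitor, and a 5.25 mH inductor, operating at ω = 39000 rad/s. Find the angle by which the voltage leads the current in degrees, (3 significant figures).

-84.3°

X_L = ωL = 205 Ω
X_C = 1/(ωC) = 503 Ω
Net reactance X = X_L − X_C = -298 Ω
Z = 30.0 − j298 Ω
|Z| = √(30.0² + 298²) = 300 Ω
∠Z = arctan(-298/30.0) = -84.3°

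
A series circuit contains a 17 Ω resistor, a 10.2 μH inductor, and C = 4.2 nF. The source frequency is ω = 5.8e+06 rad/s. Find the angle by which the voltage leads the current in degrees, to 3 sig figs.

X_L = ωL = 59.2 Ω
X_C = 1/(ωC) = 41.1 Ω
Net reactance X = X_L − X_C = 18.1 Ω
Z = 17.0 + j18.1 Ω
|Z| = √(17.0² + 18.1²) = 24.8 Ω
∠Z = arctan(18.1/17.0) = 46.8°

46.8°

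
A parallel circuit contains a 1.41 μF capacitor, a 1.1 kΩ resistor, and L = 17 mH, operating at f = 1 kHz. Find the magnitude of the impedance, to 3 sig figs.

ω = 2πf = 6283 rad/s
X_L = ωL = 107 Ω
X_C = 1/(ωC) = 113 Ω
Parallel: admittances add. Y = 1/R + 1/(jωL) + jωC
Y = (0.000909 − j0.000503) S
|Y| = 0.00104 S → |Z| = 1/|Y| = 963 Ω, ∠Z = −∠Y = 28.9°

963 Ω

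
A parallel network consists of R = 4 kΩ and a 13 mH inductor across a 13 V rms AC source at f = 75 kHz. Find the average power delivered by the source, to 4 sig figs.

42.25 mW

ω = 2πf = 471200 rad/s
X_L = ωL = 6126 Ω
Parallel: admittances add. Y = 1/R + 1/(jωL)
Y = (0.0002500 − j0.0001632) S
|Y| = 0.0002986 S → |Z| = 1/|Y| = 3349 Ω, ∠Z = −∠Y = 33.14°
I = V/|Z| = 3.881 mA
P = VI cos φ = 13 × 0.003881 × cos(33.14°) = 42.25 mW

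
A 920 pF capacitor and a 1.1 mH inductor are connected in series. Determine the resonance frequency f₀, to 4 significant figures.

158.2 kHz

ω₀ = 1/√(LC) = 1/√(0.0011 × 9.2e-10) = 994100 rad/s
f₀ = ω₀/(2π) = 158.2 kHz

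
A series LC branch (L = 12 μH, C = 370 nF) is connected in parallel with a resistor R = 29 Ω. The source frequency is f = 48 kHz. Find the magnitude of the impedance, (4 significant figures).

ω = 2πf = 301600 rad/s
X_L = ωL = 3.619 Ω
X_C = 1/(ωC) = 8.961 Ω
Branch 1: Z₁ = R = 29.00 Ω
Branch 2 (series LC): Z₂ = j(X_L − X_C) = −j5.342 Ω
Parallel: Z = Z₁Z₂/(Z₁+Z₂), |Z| = 5.254 Ω, ∠Z = -79.56°

5.254 Ω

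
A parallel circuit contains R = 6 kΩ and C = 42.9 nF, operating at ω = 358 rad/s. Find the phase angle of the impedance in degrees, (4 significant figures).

X_C = 1/(ωC) = 65110 Ω
Parallel: admittances add. Y = 1/R + jωC
Y = (0.0001667 + j1.536e-05) S
|Y| = 0.0001674 S → |Z| = 1/|Y| = 5975 Ω, ∠Z = −∠Y = -5.265°

-5.265°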